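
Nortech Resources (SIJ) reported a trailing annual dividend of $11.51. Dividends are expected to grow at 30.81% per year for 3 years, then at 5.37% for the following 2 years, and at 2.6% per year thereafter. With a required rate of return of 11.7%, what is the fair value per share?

Three-stage DDM. Project D₁…D_5; terminal Gordon value at t=5 with g = 0.026; discount at r = 0.117.
D_1 = 15.0562
D_2 = 19.6951
D_3 = 25.7631
D_4 = 27.1466
D_5 = 28.6044
TV_5 = 29.3481/(0.117−0.026) = 322.5062
P₀ = Σ Dₜ/(1+r)ᵗ + TV_5/(1+r)^5 = 267.1078

$267.11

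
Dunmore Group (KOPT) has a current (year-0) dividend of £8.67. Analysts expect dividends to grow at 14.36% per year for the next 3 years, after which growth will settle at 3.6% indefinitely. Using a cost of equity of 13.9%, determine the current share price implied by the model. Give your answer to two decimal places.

Two-stage DDM. Project D₁…D_3 at 0.1436, terminal growth 0.036, discount at r = 0.139.
D_1 = 9.9150
D_2 = 11.3388
D_3 = 12.9671
Terminal value at t=3: TV = D_4/(r−g) = 13.4339/(0.139−0.036) = 130.4260
P₀ = 9.9150/(1+0.139)^1 + 11.3388/(1+0.139)^2 + 12.9671/(1+0.139)^3 + 130.4260/(1+0.139)^3 = 114.4865

£114.49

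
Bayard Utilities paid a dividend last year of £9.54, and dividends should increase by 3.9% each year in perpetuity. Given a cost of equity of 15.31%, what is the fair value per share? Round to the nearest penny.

£86.87

Gordon growth model: P₀ = D₁/(r − g). D₁ = 9.54 × (1 + 0.039) = 9.9121.
P₀ = 9.9121 / (0.1531 − 0.039) = 9.9121 / 0.1141 = 86.8717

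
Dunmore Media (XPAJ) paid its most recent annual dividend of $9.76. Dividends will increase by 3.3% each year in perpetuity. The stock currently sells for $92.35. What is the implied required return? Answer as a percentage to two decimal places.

Rearranging the constant-growth DDM: r = D₁/P₀ + g.
D₁ = 9.76 × (1 + 0.033) = 10.0821.
r = 10.0821 / 92.35 + 0.033 = 0.10917 + 0.033 = 0.14217

14.22%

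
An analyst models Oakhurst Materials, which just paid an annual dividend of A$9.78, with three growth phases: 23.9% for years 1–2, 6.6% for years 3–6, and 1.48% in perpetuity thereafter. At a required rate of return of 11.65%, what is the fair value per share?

A$165.73

Three-stage DDM. Project D₁…D_6; terminal Gordon value at t=6 with g = 0.0148; discount at r = 0.1165.
D_1 = 12.1174
D_2 = 15.0135
D_3 = 16.0044
D_4 = 17.0607
D_5 = 18.1867
D_6 = 19.3870
TV_6 = 19.6739/(0.1165−0.0148) = 193.4505
P₀ = Σ Dₜ/(1+r)ᵗ + TV_6/(1+r)^6 = 165.7314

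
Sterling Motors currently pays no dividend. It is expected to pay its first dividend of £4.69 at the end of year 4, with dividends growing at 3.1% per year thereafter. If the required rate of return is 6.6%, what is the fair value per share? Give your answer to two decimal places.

Deferred-dividend DDM. At t=3 the remaining stream is a growing perpetuity with first payment D_4 = 4.69.
V_3 = D_4/(r−g) = 4.69/(0.066−0.031) = 134.0000
P₀ = V_3/(1+r)^3 = 134.0000/(1+0.066)^3 = 110.6199

£110.62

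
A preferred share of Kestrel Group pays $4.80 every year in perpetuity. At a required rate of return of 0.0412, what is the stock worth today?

$116.50

Zero-growth DDM (perpetuity): P₀ = D/r = 4.80 / 0.0412 = 116.5049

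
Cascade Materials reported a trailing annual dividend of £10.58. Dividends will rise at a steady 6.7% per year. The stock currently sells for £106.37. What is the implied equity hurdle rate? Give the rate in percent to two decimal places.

Rearranging the constant-growth DDM: r = D₁/P₀ + g.
D₁ = 10.58 × (1 + 0.067) = 11.2889.
r = 11.2889 / 106.37 + 0.067 = 0.10613 + 0.067 = 0.17313

17.31%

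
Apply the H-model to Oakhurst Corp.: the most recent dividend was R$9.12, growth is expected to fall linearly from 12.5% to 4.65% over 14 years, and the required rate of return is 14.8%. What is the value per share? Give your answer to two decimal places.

H-model: P₀ = D₀[(1+g_L) + H(g_S−g_L)]/(r−g_L), with H = 14/2 = 7.
P₀ = 9.12 × [(1+0.0465) + 7×(0.125−0.0465)] / (0.148−0.0465)
   = 9.12 × 1.5960 / 0.1015 = 143.4041

R$143.40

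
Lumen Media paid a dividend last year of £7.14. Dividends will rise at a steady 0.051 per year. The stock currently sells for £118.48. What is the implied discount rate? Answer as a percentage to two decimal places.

11.43%

Rearranging the constant-growth DDM: r = D₁/P₀ + g.
D₁ = 7.14 × (1 + 0.051) = 7.5041.
r = 7.5041 / 118.48 + 0.051 = 0.06334 + 0.051 = 0.11434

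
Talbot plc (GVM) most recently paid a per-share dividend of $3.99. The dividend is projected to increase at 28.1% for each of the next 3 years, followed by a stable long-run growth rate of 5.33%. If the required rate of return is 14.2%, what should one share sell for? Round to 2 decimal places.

Two-stage DDM. Project D₁…D_3 at 0.281, terminal growth 0.0533, discount at r = 0.142.
D_1 = 5.1112
D_2 = 6.5474
D_3 = 8.3873
Terminal value at t=3: TV = D_4/(r−g) = 8.8343/(0.142−0.0533) = 99.5976
P₀ = 5.1112/(1+0.142)^1 + 6.5474/(1+0.142)^2 + 8.3873/(1+0.142)^3 + 99.5976/(1+0.142)^3 = 82.0005

$82.00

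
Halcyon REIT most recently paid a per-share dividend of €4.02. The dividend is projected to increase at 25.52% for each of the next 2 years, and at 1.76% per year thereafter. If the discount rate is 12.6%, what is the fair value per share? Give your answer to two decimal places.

Two-stage DDM. Project D₁…D_2 at 0.2552, terminal growth 0.0176, discount at r = 0.126.
D_1 = 5.0459
D_2 = 6.3336
Terminal value at t=2: TV = D_3/(r−g) = 6.4451/(0.126−0.0176) = 59.4566
P₀ = 5.0459/(1+0.126)^1 + 6.3336/(1+0.126)^2 + 59.4566/(1+0.126)^2 = 56.3713

€56.37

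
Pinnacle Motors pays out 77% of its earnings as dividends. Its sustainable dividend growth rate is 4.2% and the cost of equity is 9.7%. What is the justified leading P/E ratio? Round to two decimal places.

Justified leading P/E = b/(r−g) = 0.77/(0.097−0.042) = 14.0000

14.00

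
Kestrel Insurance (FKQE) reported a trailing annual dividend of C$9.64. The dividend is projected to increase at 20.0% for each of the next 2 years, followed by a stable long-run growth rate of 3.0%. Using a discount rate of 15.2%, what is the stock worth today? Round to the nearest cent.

Two-stage DDM. Project D₁…D_2 at 0.2, terminal growth 0.03, discount at r = 0.152.
D_1 = 11.5680
D_2 = 13.8816
Terminal value at t=2: TV = D_3/(r−g) = 14.2980/(0.152−0.03) = 117.1971
P₀ = 11.5680/(1+0.152)^1 + 13.8816/(1+0.152)^2 + 117.1971/(1+0.152)^2 = 108.8122

C$108.81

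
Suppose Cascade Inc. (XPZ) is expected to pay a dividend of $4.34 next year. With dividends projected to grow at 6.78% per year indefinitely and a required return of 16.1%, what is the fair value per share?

$46.57

Gordon growth model: P₀ = D₁/(r − g), with D₁ = 4.34 given directly.
P₀ = 4.3400 / (0.161 − 0.0678) = 4.3400 / 0.0932 = 46.5665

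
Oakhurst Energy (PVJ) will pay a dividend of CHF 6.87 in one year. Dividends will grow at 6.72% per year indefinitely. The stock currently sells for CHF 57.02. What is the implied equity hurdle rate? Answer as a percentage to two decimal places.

18.77%

Rearranging the constant-growth DDM: r = D₁/P₀ + g.
r = 6.8700 / 57.02 + 0.0672 = 0.12048 + 0.0672 = 0.18768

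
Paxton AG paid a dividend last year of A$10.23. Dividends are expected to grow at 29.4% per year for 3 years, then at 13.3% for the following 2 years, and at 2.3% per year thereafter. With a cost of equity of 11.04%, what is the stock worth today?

A$272.67

Three-stage DDM. Project D₁…D_5; terminal Gordon value at t=5 with g = 0.023; discount at r = 0.1104.
D_1 = 13.2376
D_2 = 17.1295
D_3 = 22.1655
D_4 = 25.1136
D_5 = 28.4537
TV_5 = 29.1081/(0.1104−0.023) = 333.0447
P₀ = Σ Dₜ/(1+r)ᵗ + TV_5/(1+r)^5 = 272.6687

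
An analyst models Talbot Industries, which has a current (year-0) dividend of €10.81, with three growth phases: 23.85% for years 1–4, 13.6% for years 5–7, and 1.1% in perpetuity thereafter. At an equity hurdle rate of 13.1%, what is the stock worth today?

€234.29

Three-stage DDM. Project D₁…D_7; terminal Gordon value at t=7 with g = 0.011; discount at r = 0.131.
D_1 = 13.3882
D_2 = 16.5813
D_3 = 20.5359
D_4 = 25.4337
D_5 = 28.8927
D_6 = 32.8221
D_7 = 37.2859
TV_7 = 37.6961/(0.131−0.011) = 314.1338
P₀ = Σ Dₜ/(1+r)ᵗ + TV_7/(1+r)^7 = 234.2855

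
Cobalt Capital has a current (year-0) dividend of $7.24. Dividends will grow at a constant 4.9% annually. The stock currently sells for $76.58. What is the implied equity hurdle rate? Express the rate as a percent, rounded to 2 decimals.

Rearranging the constant-growth DDM: r = D₁/P₀ + g.
D₁ = 7.24 × (1 + 0.049) = 7.5948.
r = 7.5948 / 76.58 + 0.049 = 0.09917 + 0.049 = 0.14817

14.82%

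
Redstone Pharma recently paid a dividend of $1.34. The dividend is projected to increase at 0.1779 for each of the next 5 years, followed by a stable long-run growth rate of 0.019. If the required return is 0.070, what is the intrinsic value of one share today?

Two-stage DDM. Project D₁…D_5 at 0.1779, terminal growth 0.019, discount at r = 0.07.
D_1 = 1.5784
D_2 = 1.8592
D_3 = 2.1899
D_4 = 2.5795
D_5 = 3.0384
Terminal value at t=5: TV = D_6/(r−g) = 3.0961/(0.07−0.019) = 60.7087
P₀ = 1.5784/(1+0.07)^1 + 1.8592/(1+0.07)^2 + 2.1899/(1+0.07)^3 + 2.5795/(1+0.07)^4 + 3.0384/(1+0.07)^5 + 60.7087/(1+0.07)^5 = 52.3054

$52.31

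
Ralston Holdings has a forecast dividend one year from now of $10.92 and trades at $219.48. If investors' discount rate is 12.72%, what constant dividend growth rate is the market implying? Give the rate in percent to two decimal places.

From P₀ = D₁/(r − g), the implied growth is g = r − D₁/P₀.
g = 0.1272 − 10.92/219.48 = 0.1272 − 0.04975 = 0.07745

7.74%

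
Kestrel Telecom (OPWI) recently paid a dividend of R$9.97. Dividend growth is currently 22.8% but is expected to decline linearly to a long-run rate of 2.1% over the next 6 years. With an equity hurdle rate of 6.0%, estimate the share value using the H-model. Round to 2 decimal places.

H-model: P₀ = D₀[(1+g_L) + H(g_S−g_L)]/(r−g_L), with H = 6/2 = 3.
P₀ = 9.97 × [(1+0.021) + 3×(0.228−0.021)] / (0.06−0.021)
   = 9.97 × 1.6420 / 0.039 = 419.7626

R$419.76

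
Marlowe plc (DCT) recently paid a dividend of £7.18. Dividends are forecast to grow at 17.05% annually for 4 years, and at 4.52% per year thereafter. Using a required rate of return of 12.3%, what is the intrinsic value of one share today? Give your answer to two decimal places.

£145.73

Two-stage DDM. Project D₁…D_4 at 0.1705, terminal growth 0.0452, discount at r = 0.123.
D_1 = 8.4042
D_2 = 9.8371
D_3 = 11.5143
D_4 = 13.4775
Terminal value at t=4: TV = D_5/(r−g) = 14.0867/(0.123−0.0452) = 181.0631
P₀ = 8.4042/(1+0.123)^1 + 9.8371/(1+0.123)^2 + 11.5143/(1+0.123)^3 + 13.4775/(1+0.123)^4 + 181.0631/(1+0.123)^4 = 145.7323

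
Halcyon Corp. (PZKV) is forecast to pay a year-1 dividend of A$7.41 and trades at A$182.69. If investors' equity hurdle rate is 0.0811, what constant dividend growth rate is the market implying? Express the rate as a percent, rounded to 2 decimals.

From P₀ = D₁/(r − g), the implied growth is g = r − D₁/P₀.
g = 0.0811 − 7.41/182.69 = 0.0811 − 0.04056 = 0.04054

4.05%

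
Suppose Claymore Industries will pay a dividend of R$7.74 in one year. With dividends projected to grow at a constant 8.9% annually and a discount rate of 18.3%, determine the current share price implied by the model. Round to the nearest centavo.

Gordon growth model: P₀ = D₁/(r − g), with D₁ = 7.74 given directly.
P₀ = 7.7400 / (0.183 − 0.089) = 7.7400 / 0.094 = 82.3404

R$82.34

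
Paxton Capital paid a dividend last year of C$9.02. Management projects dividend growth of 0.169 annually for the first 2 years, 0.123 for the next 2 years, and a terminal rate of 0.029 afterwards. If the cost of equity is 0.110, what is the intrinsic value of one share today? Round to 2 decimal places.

C$169.95

Three-stage DDM. Project D₁…D_4; terminal Gordon value at t=4 with g = 0.029; discount at r = 0.11.
D_1 = 10.5444
D_2 = 12.3264
D_3 = 13.8425
D_4 = 15.5452
TV_4 = 15.9960/(0.11−0.029) = 197.4811
P₀ = Σ Dₜ/(1+r)ᵗ + TV_4/(1+r)^4 = 169.9523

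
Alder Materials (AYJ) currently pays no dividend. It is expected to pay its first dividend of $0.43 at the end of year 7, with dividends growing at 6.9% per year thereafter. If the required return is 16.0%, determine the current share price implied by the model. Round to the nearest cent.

$1.94

Deferred-dividend DDM. At t=6 the remaining stream is a growing perpetuity with first payment D_7 = 0.43.
V_6 = D_7/(r−g) = 0.43/(0.16−0.069) = 4.7253
P₀ = V_6/(1+r)^6 = 4.7253/(1+0.16)^6 = 1.9395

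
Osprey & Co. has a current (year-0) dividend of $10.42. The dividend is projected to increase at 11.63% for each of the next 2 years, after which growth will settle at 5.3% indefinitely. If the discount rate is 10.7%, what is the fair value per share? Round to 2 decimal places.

Two-stage DDM. Project D₁…D_2 at 0.1163, terminal growth 0.053, discount at r = 0.107.
D_1 = 11.6318
D_2 = 12.9846
Terminal value at t=2: TV = D_3/(r−g) = 13.6728/(0.107−0.053) = 253.2003
P₀ = 11.6318/(1+0.107)^1 + 12.9846/(1+0.107)^2 + 253.2003/(1+0.107)^2 = 227.7217

$227.72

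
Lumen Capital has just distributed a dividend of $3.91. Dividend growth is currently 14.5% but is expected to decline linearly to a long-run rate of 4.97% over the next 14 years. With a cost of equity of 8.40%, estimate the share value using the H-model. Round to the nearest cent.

$195.71

H-model: P₀ = D₀[(1+g_L) + H(g_S−g_L)]/(r−g_L), with H = 14/2 = 7.
P₀ = 3.91 × [(1+0.0497) + 7×(0.145−0.0497)] / (0.084−0.0497)
   = 3.91 × 1.7168 / 0.0343 = 195.7052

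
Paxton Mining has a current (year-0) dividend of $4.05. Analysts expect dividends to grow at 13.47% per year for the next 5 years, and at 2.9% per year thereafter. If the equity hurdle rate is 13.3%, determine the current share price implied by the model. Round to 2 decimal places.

$60.71

Two-stage DDM. Project D₁…D_5 at 0.1347, terminal growth 0.029, discount at r = 0.133.
D_1 = 4.5955
D_2 = 5.2146
D_3 = 5.9170
D_4 = 6.7140
D_5 = 7.6183
Terminal value at t=5: TV = D_6/(r−g) = 7.8393/(0.133−0.029) = 75.3776
P₀ = 4.5955/(1+0.133)^1 + 5.2146/(1+0.133)^2 + 5.9170/(1+0.133)^3 + 6.7140/(1+0.133)^4 + 7.6183/(1+0.133)^5 + 75.3776/(1+0.133)^5 = 60.7145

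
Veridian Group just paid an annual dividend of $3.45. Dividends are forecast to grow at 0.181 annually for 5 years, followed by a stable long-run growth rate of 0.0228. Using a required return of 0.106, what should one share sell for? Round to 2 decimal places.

$79.97

Two-stage DDM. Project D₁…D_5 at 0.181, terminal growth 0.0228, discount at r = 0.106.
D_1 = 4.0745
D_2 = 4.8119
D_3 = 5.6829
D_4 = 6.7115
D_5 = 7.9263
Terminal value at t=5: TV = D_6/(r−g) = 8.1070/(0.106−0.0228) = 97.4397
P₀ = 4.0745/(1+0.106)^1 + 4.8119/(1+0.106)^2 + 5.6829/(1+0.106)^3 + 6.7115/(1+0.106)^4 + 7.9263/(1+0.106)^5 + 97.4397/(1+0.106)^5 = 79.9721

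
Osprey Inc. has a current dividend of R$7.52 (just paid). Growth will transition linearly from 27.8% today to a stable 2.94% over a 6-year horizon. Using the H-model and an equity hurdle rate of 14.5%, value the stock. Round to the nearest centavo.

H-model: P₀ = D₀[(1+g_L) + H(g_S−g_L)]/(r−g_L), with H = 6/2 = 3.
P₀ = 7.52 × [(1+0.0294) + 3×(0.278−0.0294)] / (0.145−0.0294)
   = 7.52 × 1.7752 / 0.1156 = 115.4801

R$115.48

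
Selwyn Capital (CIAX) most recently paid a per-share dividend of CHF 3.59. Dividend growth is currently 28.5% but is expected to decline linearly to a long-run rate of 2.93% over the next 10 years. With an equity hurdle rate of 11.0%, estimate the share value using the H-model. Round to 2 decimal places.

H-model: P₀ = D₀[(1+g_L) + H(g_S−g_L)]/(r−g_L), with H = 10/2 = 5.
P₀ = 3.59 × [(1+0.0293) + 5×(0.285−0.0293)] / (0.11−0.0293)
   = 3.59 × 2.3078 / 0.0807 = 102.6642

CHF 102.66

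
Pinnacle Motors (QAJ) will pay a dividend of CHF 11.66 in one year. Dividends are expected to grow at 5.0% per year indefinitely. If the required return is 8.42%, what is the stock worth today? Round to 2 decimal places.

CHF 340.94

Gordon growth model: P₀ = D₁/(r − g), with D₁ = 11.66 given directly.
P₀ = 11.6600 / (0.0842 − 0.05) = 11.6600 / 0.0342 = 340.9357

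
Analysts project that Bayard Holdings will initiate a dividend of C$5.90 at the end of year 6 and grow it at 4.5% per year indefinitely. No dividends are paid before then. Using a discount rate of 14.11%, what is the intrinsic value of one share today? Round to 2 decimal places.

C$31.73

Deferred-dividend DDM. At t=5 the remaining stream is a growing perpetuity with first payment D_6 = 5.90.
V_5 = D_6/(r−g) = 5.90/(0.1411−0.045) = 61.3944
P₀ = V_5/(1+r)^5 = 61.3944/(1+0.1411)^5 = 31.7329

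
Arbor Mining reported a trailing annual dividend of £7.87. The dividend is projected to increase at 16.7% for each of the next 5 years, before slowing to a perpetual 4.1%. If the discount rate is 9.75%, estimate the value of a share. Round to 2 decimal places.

£244.60

Two-stage DDM. Project D₁…D_5 at 0.167, terminal growth 0.041, discount at r = 0.0975.
D_1 = 9.1843
D_2 = 10.7181
D_3 = 12.5080
D_4 = 14.5968
D_5 = 17.0345
Terminal value at t=5: TV = D_6/(r−g) = 17.7329/(0.0975−0.041) = 313.8566
P₀ = 9.1843/(1+0.0975)^1 + 10.7181/(1+0.0975)^2 + 12.5080/(1+0.0975)^3 + 14.5968/(1+0.0975)^4 + 17.0345/(1+0.0975)^5 + 313.8566/(1+0.0975)^5 = 244.5975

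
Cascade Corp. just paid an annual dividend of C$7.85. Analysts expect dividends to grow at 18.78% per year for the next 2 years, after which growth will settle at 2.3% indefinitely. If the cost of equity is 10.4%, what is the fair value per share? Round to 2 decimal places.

Two-stage DDM. Project D₁…D_2 at 0.1878, terminal growth 0.023, discount at r = 0.104.
D_1 = 9.3242
D_2 = 11.0753
Terminal value at t=2: TV = D_3/(r−g) = 11.3301/(0.104−0.023) = 139.8772
P₀ = 9.3242/(1+0.104)^1 + 11.0753/(1+0.104)^2 + 139.8772/(1+0.104)^2 = 132.2976

C$132.30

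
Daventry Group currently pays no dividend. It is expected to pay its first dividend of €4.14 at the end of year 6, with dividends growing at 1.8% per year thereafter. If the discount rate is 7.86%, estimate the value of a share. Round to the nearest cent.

Deferred-dividend DDM. At t=5 the remaining stream is a growing perpetuity with first payment D_6 = 4.14.
V_5 = D_6/(r−g) = 4.14/(0.0786−0.018) = 68.3168
P₀ = V_5/(1+r)^5 = 68.3168/(1+0.0786)^5 = 46.7978

€46.80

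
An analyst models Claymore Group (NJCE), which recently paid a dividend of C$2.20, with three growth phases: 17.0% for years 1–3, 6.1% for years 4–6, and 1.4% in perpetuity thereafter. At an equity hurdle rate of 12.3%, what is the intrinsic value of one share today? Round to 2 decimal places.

C$33.36

Three-stage DDM. Project D₁…D_6; terminal Gordon value at t=6 with g = 0.014; discount at r = 0.123.
D_1 = 2.5740
D_2 = 3.0116
D_3 = 3.5235
D_4 = 3.7385
D_5 = 3.9665
D_6 = 4.2085
TV_6 = 4.2674/(0.123−0.014) = 39.1506
P₀ = Σ Dₜ/(1+r)ᵗ + TV_6/(1+r)^6 = 33.3567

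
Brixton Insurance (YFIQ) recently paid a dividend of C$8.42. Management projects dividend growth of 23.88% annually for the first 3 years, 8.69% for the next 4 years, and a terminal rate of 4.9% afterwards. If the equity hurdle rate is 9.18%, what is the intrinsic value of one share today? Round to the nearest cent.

C$377.42

Three-stage DDM. Project D₁…D_7; terminal Gordon value at t=7 with g = 0.049; discount at r = 0.0918.
D_1 = 10.4307
D_2 = 12.9215
D_3 = 16.0072
D_4 = 17.3982
D_5 = 18.9101
D_6 = 20.5534
D_7 = 22.3395
TV_7 = 23.4342/(0.0918−0.049) = 547.5273
P₀ = Σ Dₜ/(1+r)ᵗ + TV_7/(1+r)^7 = 377.4181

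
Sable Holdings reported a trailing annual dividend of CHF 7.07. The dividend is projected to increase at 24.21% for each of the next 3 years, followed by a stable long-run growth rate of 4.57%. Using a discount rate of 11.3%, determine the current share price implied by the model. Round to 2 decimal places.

Two-stage DDM. Project D₁…D_3 at 0.2421, terminal growth 0.0457, discount at r = 0.113.
D_1 = 8.7816
D_2 = 10.9077
D_3 = 13.5484
Terminal value at t=3: TV = D_4/(r−g) = 14.1676/(0.113−0.0457) = 210.5141
P₀ = 8.7816/(1+0.113)^1 + 10.9077/(1+0.113)^2 + 13.5484/(1+0.113)^3 + 210.5141/(1+0.113)^3 = 179.2067

CHF 179.21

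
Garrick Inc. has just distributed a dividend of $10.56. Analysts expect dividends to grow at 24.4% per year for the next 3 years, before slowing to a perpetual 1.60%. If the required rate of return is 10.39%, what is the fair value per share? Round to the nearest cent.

$215.10

Two-stage DDM. Project D₁…D_3 at 0.244, terminal growth 0.016, discount at r = 0.1039.
D_1 = 13.1366
D_2 = 16.3420
D_3 = 20.3294
Terminal value at t=3: TV = D_4/(r−g) = 20.6547/(0.1039−0.016) = 234.9795
P₀ = 13.1366/(1+0.1039)^1 + 16.3420/(1+0.1039)^2 + 20.3294/(1+0.1039)^3 + 234.9795/(1+0.1039)^3 = 215.1022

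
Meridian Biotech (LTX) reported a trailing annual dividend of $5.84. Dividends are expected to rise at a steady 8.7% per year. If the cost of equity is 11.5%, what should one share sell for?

$226.72

Gordon growth model: P₀ = D₁/(r − g). D₁ = 5.84 × (1 + 0.087) = 6.3481.
P₀ = 6.3481 / (0.115 − 0.087) = 6.3481 / 0.028 = 226.7171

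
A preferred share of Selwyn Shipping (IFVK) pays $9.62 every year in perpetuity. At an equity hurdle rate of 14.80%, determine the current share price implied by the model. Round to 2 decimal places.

$65.00

Zero-growth DDM (perpetuity): P₀ = D/r = 9.62 / 0.148 = 65.0000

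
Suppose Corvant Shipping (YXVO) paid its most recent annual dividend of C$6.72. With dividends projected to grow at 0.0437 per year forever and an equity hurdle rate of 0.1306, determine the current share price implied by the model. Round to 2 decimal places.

C$80.71

Gordon growth model: P₀ = D₁/(r − g). D₁ = 6.72 × (1 + 0.0437) = 7.0137.
P₀ = 7.0137 / (0.1306 − 0.0437) = 7.0137 / 0.0869 = 80.7096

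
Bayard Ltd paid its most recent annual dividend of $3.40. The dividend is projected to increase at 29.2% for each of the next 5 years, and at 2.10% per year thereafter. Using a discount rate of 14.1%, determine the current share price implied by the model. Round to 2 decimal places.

Two-stage DDM. Project D₁…D_5 at 0.292, terminal growth 0.021, discount at r = 0.141.
D_1 = 4.3928
D_2 = 5.6755
D_3 = 7.3327
D_4 = 9.4739
D_5 = 12.2403
Terminal value at t=5: TV = D_6/(r−g) = 12.4973/(0.141−0.021) = 104.1444
P₀ = 4.3928/(1+0.141)^1 + 5.6755/(1+0.141)^2 + 7.3327/(1+0.141)^3 + 9.4739/(1+0.141)^4 + 12.2403/(1+0.141)^5 + 104.1444/(1+0.141)^5 = 78.9176

$78.92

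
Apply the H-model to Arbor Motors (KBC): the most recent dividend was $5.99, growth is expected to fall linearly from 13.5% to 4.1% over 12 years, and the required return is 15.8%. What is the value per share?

H-model: P₀ = D₀[(1+g_L) + H(g_S−g_L)]/(r−g_L), with H = 12/2 = 6.
P₀ = 5.99 × [(1+0.041) + 6×(0.135−0.041)] / (0.158−0.041)
   = 5.99 × 1.6050 / 0.117 = 82.1705

$82.17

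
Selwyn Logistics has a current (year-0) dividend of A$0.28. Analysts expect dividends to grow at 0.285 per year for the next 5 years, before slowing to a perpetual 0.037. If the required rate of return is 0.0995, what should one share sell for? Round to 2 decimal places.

Two-stage DDM. Project D₁…D_5 at 0.285, terminal growth 0.037, discount at r = 0.0995.
D_1 = 0.3598
D_2 = 0.4623
D_3 = 0.5941
D_4 = 0.7634
D_5 = 0.9810
Terminal value at t=5: TV = D_6/(r−g) = 1.0173/(0.0995−0.037) = 16.2769
P₀ = 0.3598/(1+0.0995)^1 + 0.4623/(1+0.0995)^2 + 0.5941/(1+0.0995)^3 + 0.7634/(1+0.0995)^4 + 0.9810/(1+0.0995)^5 + 16.2769/(1+0.0995)^5 = 12.4193

A$12.42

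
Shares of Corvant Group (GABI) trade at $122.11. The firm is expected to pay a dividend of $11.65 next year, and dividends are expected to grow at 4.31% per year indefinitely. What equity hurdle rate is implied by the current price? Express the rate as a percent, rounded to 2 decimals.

13.85%

Rearranging the constant-growth DDM: r = D₁/P₀ + g.
r = 11.6500 / 122.11 + 0.0431 = 0.09541 + 0.0431 = 0.13851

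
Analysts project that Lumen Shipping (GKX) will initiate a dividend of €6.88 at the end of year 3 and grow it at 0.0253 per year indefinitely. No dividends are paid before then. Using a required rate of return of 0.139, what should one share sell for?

Deferred-dividend DDM. At t=2 the remaining stream is a growing perpetuity with first payment D_3 = 6.88.
V_2 = D_3/(r−g) = 6.88/(0.139−0.0253) = 60.5101
P₀ = V_2/(1+r)^2 = 60.5101/(1+0.139)^2 = 46.6424

€46.64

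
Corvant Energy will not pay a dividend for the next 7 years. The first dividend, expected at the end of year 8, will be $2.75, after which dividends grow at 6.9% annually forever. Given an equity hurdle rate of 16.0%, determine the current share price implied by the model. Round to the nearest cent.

Deferred-dividend DDM. At t=7 the remaining stream is a growing perpetuity with first payment D_8 = 2.75.
V_7 = D_8/(r−g) = 2.75/(0.16−0.069) = 30.2198
P₀ = V_7/(1+r)^7 = 30.2198/(1+0.16)^7 = 10.6927

$10.69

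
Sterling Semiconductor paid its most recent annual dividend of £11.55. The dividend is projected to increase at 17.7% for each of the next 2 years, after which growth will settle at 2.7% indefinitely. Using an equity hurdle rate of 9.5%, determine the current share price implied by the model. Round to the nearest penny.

Two-stage DDM. Project D₁…D_2 at 0.177, terminal growth 0.027, discount at r = 0.095.
D_1 = 13.5944
D_2 = 16.0005
Terminal value at t=2: TV = D_3/(r−g) = 16.4326/(0.095−0.027) = 241.6554
P₀ = 13.5944/(1+0.095)^1 + 16.0005/(1+0.095)^2 + 241.6554/(1+0.095)^2 = 227.3028

£227.30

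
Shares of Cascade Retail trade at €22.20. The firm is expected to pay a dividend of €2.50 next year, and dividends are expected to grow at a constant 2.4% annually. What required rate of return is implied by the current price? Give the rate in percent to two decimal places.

Rearranging the constant-growth DDM: r = D₁/P₀ + g.
r = 2.5000 / 22.20 + 0.024 = 0.11261 + 0.024 = 0.13661

13.66%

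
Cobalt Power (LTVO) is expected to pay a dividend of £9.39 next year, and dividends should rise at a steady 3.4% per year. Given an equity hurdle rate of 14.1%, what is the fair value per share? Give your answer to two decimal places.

£87.76

Gordon growth model: P₀ = D₁/(r − g), with D₁ = 9.39 given directly.
P₀ = 9.3900 / (0.141 − 0.034) = 9.3900 / 0.107 = 87.7570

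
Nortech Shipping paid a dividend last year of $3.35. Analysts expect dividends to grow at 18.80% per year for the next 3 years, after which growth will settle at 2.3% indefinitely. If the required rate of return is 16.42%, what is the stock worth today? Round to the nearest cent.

$36.26

Two-stage DDM. Project D₁…D_3 at 0.188, terminal growth 0.023, discount at r = 0.1642.
D_1 = 3.9798
D_2 = 4.7280
D_3 = 5.6169
Terminal value at t=3: TV = D_4/(r−g) = 5.7461/(0.1642−0.023) = 40.6944
P₀ = 3.9798/(1+0.1642)^1 + 4.7280/(1+0.1642)^2 + 5.6169/(1+0.1642)^3 + 40.6944/(1+0.1642)^3 = 36.2566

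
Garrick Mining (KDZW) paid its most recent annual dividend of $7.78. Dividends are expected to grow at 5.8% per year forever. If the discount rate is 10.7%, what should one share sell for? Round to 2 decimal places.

Gordon growth model: P₀ = D₁/(r − g). D₁ = 7.78 × (1 + 0.058) = 8.2312.
P₀ = 8.2312 / (0.107 − 0.058) = 8.2312 / 0.049 = 167.9845

$167.98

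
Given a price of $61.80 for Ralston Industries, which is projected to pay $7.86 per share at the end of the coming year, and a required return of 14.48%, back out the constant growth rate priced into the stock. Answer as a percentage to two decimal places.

1.76%

From P₀ = D₁/(r − g), the implied growth is g = r − D₁/P₀.
g = 0.1448 − 7.86/61.80 = 0.1448 − 0.12718 = 0.01762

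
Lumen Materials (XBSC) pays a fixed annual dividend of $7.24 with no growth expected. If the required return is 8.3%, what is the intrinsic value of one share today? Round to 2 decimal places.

$87.23

Zero-growth DDM (perpetuity): P₀ = D/r = 7.24 / 0.083 = 87.2289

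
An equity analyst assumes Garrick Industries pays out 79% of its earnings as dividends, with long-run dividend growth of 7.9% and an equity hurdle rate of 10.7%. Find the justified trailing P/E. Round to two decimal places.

Justified trailing P/E = b(1+g)/(r−g) = 0.79×(1+0.079)/(0.107−0.079) = 30.4432

30.44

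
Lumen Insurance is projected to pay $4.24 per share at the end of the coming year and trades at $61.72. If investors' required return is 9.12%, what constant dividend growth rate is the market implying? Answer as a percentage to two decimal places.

2.25%

From P₀ = D₁/(r − g), the implied growth is g = r − D₁/P₀.
g = 0.0912 − 4.24/61.72 = 0.0912 − 0.06870 = 0.02250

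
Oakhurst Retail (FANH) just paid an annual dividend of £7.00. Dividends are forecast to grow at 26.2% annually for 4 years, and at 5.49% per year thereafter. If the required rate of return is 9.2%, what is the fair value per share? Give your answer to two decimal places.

£395.77

Two-stage DDM. Project D₁…D_4 at 0.262, terminal growth 0.0549, discount at r = 0.092.
D_1 = 8.8340
D_2 = 11.1485
D_3 = 14.0694
D_4 = 17.7556
Terminal value at t=4: TV = D_5/(r−g) = 18.7304/(0.092−0.0549) = 504.8622
P₀ = 8.8340/(1+0.092)^1 + 11.1485/(1+0.092)^2 + 14.0694/(1+0.092)^3 + 17.7556/(1+0.092)^4 + 504.8622/(1+0.092)^4 = 395.7742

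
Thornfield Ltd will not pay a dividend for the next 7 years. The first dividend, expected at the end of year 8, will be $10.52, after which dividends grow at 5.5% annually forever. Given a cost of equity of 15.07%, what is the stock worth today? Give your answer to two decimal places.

Deferred-dividend DDM. At t=7 the remaining stream is a growing perpetuity with first payment D_8 = 10.52.
V_7 = D_8/(r−g) = 10.52/(0.1507−0.055) = 109.9269
P₀ = V_7/(1+r)^7 = 109.9269/(1+0.1507)^7 = 41.1499

$41.15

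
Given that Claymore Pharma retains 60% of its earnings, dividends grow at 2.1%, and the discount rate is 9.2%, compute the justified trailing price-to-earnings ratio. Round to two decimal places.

Payout ratio b = 1 − 0.60 = 0.40.
Justified trailing P/E = b(1+g)/(r−g) = 0.40×(1+0.021)/(0.092−0.021) = 5.7521

5.75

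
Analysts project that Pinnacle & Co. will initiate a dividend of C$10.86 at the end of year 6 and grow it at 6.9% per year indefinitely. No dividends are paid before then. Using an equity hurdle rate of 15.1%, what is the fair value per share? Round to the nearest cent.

Deferred-dividend DDM. At t=5 the remaining stream is a growing perpetuity with first payment D_6 = 10.86.
V_5 = D_6/(r−g) = 10.86/(0.151−0.069) = 132.4390
P₀ = V_5/(1+r)^5 = 132.4390/(1+0.151)^5 = 65.5601

C$65.56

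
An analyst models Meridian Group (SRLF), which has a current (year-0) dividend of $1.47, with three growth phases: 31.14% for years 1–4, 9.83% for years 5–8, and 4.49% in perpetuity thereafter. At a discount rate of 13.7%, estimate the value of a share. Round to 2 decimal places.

$43.75

Three-stage DDM. Project D₁…D_8; terminal Gordon value at t=8 with g = 0.0449; discount at r = 0.137.
D_1 = 1.9278
D_2 = 2.5281
D_3 = 3.3153
D_4 = 4.3477
D_5 = 4.7751
D_6 = 5.2445
D_7 = 5.7600
D_8 = 6.3262
TV_8 = 6.6102/(0.137−0.0449) = 71.7723
P₀ = Σ Dₜ/(1+r)ᵗ + TV_8/(1+r)^8 = 43.7544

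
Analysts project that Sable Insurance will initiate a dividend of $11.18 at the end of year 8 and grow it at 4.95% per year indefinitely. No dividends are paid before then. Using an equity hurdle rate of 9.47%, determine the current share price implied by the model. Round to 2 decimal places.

Deferred-dividend DDM. At t=7 the remaining stream is a growing perpetuity with first payment D_8 = 11.18.
V_7 = D_8/(r−g) = 11.18/(0.0947−0.0495) = 247.3451
P₀ = V_7/(1+r)^7 = 247.3451/(1+0.0947)^7 = 131.2918

$131.29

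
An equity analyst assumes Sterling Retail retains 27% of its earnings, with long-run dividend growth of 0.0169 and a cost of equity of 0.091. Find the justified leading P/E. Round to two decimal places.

9.85

Payout ratio b = 1 − 0.27 = 0.73.
Justified leading P/E = b/(r−g) = 0.73/(0.091−0.0169) = 9.8516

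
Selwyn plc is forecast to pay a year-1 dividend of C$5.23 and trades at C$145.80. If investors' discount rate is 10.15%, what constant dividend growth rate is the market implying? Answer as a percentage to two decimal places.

From P₀ = D₁/(r − g), the implied growth is g = r − D₁/P₀.
g = 0.1015 − 5.23/145.80 = 0.1015 − 0.03587 = 0.06563

6.56%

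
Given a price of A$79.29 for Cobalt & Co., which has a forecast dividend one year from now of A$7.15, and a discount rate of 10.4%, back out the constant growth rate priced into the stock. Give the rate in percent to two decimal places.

From P₀ = D₁/(r − g), the implied growth is g = r − D₁/P₀.
g = 0.104 − 7.15/79.29 = 0.104 − 0.09018 = 0.01382

1.38%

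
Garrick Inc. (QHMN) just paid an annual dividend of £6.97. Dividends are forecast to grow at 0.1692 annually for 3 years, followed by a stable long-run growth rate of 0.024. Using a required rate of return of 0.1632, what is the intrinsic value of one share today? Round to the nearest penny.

£73.20

Two-stage DDM. Project D₁…D_3 at 0.1692, terminal growth 0.024, discount at r = 0.1632.
D_1 = 8.1493
D_2 = 9.5282
D_3 = 11.1404
Terminal value at t=3: TV = D_4/(r−g) = 11.4077/(0.1632−0.024) = 81.9521
P₀ = 8.1493/(1+0.1632)^1 + 9.5282/(1+0.1632)^2 + 11.1404/(1+0.1632)^3 + 81.9521/(1+0.1632)^3 = 73.1976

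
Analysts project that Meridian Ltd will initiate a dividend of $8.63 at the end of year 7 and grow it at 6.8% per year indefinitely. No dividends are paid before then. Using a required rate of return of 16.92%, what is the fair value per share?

Deferred-dividend DDM. At t=6 the remaining stream is a growing perpetuity with first payment D_7 = 8.63.
V_6 = D_7/(r−g) = 8.63/(0.1692−0.068) = 85.2767
P₀ = V_6/(1+r)^6 = 85.2767/(1+0.1692)^6 = 33.3809

$33.38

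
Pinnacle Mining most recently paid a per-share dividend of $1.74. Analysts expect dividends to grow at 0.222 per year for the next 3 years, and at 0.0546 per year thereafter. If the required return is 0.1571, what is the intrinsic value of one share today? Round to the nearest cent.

$26.91

Two-stage DDM. Project D₁…D_3 at 0.222, terminal growth 0.0546, discount at r = 0.1571.
D_1 = 2.1263
D_2 = 2.5983
D_3 = 3.1751
Terminal value at t=3: TV = D_4/(r−g) = 3.3485/(0.1571−0.0546) = 32.6683
P₀ = 2.1263/(1+0.1571)^1 + 2.5983/(1+0.1571)^2 + 3.1751/(1+0.1571)^3 + 32.6683/(1+0.1571)^3 = 26.9147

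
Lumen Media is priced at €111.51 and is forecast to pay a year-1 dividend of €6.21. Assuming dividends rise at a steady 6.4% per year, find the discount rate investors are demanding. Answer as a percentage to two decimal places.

Rearranging the constant-growth DDM: r = D₁/P₀ + g.
r = 6.2100 / 111.51 + 0.064 = 0.05569 + 0.064 = 0.11969

11.97%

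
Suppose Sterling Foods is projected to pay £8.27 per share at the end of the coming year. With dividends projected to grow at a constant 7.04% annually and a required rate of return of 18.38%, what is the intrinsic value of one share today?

£72.93

Gordon growth model: P₀ = D₁/(r − g), with D₁ = 8.27 given directly.
P₀ = 8.2700 / (0.1838 − 0.0704) = 8.2700 / 0.1134 = 72.9277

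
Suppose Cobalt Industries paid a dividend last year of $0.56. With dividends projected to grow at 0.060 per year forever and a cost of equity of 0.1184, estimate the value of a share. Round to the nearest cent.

Gordon growth model: P₀ = D₁/(r − g). D₁ = 0.56 × (1 + 0.06) = 0.5936.
P₀ = 0.5936 / (0.1184 − 0.06) = 0.5936 / 0.0584 = 10.1644

$10.16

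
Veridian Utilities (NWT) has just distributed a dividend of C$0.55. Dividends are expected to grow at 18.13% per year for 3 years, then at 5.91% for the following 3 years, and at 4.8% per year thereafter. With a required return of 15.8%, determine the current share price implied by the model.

Three-stage DDM. Project D₁…D_6; terminal Gordon value at t=6 with g = 0.048; discount at r = 0.158.
D_1 = 0.6497
D_2 = 0.7675
D_3 = 0.9067
D_4 = 0.9602
D_5 = 1.0170
D_6 = 1.0771
TV_6 = 1.1288/(0.158−0.048) = 10.2618
P₀ = Σ Dₜ/(1+r)ᵗ + TV_6/(1+r)^6 = 7.4421

C$7.44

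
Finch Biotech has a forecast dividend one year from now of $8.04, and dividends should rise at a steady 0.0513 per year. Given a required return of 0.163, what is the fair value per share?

$71.98

Gordon growth model: P₀ = D₁/(r − g), with D₁ = 8.04 given directly.
P₀ = 8.0400 / (0.163 − 0.0513) = 8.0400 / 0.1117 = 71.9785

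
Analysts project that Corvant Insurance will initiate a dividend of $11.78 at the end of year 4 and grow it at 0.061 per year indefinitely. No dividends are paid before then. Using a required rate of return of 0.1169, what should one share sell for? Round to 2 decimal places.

$151.25

Deferred-dividend DDM. At t=3 the remaining stream is a growing perpetuity with first payment D_4 = 11.78.
V_3 = D_4/(r−g) = 11.78/(0.1169−0.061) = 210.7335
P₀ = V_3/(1+r)^3 = 210.7335/(1+0.1169)^3 = 151.2483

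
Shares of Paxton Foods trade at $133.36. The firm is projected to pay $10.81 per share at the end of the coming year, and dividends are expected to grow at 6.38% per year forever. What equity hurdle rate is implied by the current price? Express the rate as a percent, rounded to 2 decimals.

14.49%

Rearranging the constant-growth DDM: r = D₁/P₀ + g.
r = 10.8100 / 133.36 + 0.0638 = 0.08106 + 0.0638 = 0.14486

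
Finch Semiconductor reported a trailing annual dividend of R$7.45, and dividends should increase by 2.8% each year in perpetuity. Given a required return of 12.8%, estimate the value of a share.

Gordon growth model: P₀ = D₁/(r − g). D₁ = 7.45 × (1 + 0.028) = 7.6586.
P₀ = 7.6586 / (0.128 − 0.028) = 7.6586 / 0.1 = 76.5860

R$76.59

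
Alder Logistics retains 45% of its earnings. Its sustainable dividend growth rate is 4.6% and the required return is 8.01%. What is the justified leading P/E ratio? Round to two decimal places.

16.13

Payout ratio b = 1 − 0.45 = 0.55.
Justified leading P/E = b/(r−g) = 0.55/(0.0801−0.046) = 16.1290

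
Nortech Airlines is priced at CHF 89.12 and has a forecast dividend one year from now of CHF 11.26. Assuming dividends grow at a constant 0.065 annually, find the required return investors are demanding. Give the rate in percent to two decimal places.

19.13%

Rearranging the constant-growth DDM: r = D₁/P₀ + g.
r = 11.2600 / 89.12 + 0.065 = 0.12635 + 0.065 = 0.19135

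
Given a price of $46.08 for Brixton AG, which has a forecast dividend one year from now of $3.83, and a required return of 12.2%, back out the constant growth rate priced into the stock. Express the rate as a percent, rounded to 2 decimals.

From P₀ = D₁/(r − g), the implied growth is g = r − D₁/P₀.
g = 0.122 − 3.83/46.08 = 0.122 − 0.08312 = 0.03888

3.89%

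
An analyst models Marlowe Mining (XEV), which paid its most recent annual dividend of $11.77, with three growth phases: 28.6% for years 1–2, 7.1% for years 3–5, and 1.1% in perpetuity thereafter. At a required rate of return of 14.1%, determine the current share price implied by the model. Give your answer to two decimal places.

Three-stage DDM. Project D₁…D_5; terminal Gordon value at t=5 with g = 0.011; discount at r = 0.141.
D_1 = 15.1362
D_2 = 19.4652
D_3 = 20.8472
D_4 = 22.3274
D_5 = 23.9126
TV_5 = 24.1756/(0.141−0.011) = 185.9665
P₀ = Σ Dₜ/(1+r)ᵗ + TV_5/(1+r)^5 = 163.9527

$163.95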